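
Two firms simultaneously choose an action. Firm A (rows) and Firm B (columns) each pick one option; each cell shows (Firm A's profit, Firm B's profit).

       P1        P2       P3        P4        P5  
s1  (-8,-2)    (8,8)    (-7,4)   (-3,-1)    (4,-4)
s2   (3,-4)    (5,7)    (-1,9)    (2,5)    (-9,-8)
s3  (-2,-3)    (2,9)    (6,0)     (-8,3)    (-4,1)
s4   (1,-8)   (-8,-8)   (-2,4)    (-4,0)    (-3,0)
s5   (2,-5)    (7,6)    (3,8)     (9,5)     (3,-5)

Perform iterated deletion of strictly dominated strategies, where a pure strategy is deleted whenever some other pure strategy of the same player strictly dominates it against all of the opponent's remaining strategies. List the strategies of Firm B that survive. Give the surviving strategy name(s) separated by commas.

P2, P3

Firm A's strategy s4 is strictly dominated by s5 (P1: 2>1, P2: 7>-8, P3: 3>-2, P4: 9>-4, P5: 3>-3) and is removed.
Firm B's strategy P1 is strictly dominated by P2 (s1: 8>-2, s2: 7>-4, s3: 9>-3, s5: 6>-5) and is removed.
For Firm A, s5 strictly dominates s2 on the remaining columns (P2: 7>5, P3: 3>-1, P4: 9>2, P5: 3>-9); eliminate s2.
For Firm B, P2 strictly dominates P4 on the remaining rows (s1: 8>-1, s3: 9>3, s5: 6>5); eliminate P4.
For Firm B, P2 strictly dominates P5 on the remaining rows (s1: 8>-4, s3: 9>1, s5: 6>-5); eliminate P5.
Among the remaining strategies, none is strictly dominated by another pure strategy of the same player, so the elimination stops.
Surviving strategies — Firm A: {s1, s3, s5}; Firm B: {P2, P3}.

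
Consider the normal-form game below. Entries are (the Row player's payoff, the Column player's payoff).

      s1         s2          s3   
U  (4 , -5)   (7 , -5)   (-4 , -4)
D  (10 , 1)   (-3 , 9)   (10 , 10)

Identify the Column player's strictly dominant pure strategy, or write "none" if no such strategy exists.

s3

s3 vs s1: U: -4>-5, D: 10>1.
s3 vs s2: U: -4>-5, D: 10>9.
s3 strictly beats every other strategy against every opponent action, so it is strictly dominant.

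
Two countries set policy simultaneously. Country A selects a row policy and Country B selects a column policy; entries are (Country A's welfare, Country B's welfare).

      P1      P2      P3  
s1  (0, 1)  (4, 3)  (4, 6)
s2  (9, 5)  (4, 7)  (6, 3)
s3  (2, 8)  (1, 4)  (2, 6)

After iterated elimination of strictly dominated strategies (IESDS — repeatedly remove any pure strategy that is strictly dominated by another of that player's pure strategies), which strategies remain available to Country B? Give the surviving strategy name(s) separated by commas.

P2, P3

For Country A, s2 strictly dominates s3 on the remaining columns (P1: 9>2, P2: 4>1, P3: 6>2); eliminate s3.
Column P1 is eliminated: P2 beats it against every remaining row (s1: 3>1, s2: 7>5).
Among the remaining strategies, none is strictly dominated by another pure strategy of the same player, so the elimination stops.
Surviving strategies — Country A: {s1, s2}; Country B: {P2, P3}.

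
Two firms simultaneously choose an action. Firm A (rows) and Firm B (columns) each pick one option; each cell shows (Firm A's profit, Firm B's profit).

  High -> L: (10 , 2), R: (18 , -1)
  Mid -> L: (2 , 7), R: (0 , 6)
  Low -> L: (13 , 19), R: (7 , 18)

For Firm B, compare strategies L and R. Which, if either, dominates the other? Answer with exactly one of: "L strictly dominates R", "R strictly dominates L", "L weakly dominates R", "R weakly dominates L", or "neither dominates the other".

L's payoffs vs R's, by Firm A's action — High: 2>-1, Mid: 7>6, Low: 19>18.
Every comparison favours L, so L strictly dominates R.

L strictly dominates R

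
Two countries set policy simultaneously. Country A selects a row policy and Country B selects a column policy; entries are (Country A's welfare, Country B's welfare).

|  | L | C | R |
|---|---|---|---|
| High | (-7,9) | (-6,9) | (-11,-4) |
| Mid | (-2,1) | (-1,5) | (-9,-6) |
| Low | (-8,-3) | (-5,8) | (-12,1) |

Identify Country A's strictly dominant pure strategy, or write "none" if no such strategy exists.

Mid vs High: L: -2>-7, C: -1>-6, R: -9>-11.
Mid vs Low: L: -2>-8, C: -1>-5, R: -9>-12.
Mid strictly beats every other strategy against every opponent action, so it is strictly dominant.

Mid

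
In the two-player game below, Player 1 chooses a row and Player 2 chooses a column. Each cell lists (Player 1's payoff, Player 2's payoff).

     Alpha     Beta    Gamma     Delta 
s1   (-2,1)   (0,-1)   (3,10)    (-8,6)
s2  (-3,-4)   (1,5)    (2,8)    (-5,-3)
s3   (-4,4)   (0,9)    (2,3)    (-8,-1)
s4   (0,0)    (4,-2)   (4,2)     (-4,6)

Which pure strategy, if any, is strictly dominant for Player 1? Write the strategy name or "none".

s4 vs s1: Alpha: 0>-2, Beta: 4>0, Gamma: 4>3, Delta: -4>-8.
s4 vs s2: Alpha: 0>-3, Beta: 4>1, Gamma: 4>2, Delta: -4>-5.
s4 vs s3: Alpha: 0>-4, Beta: 4>0, Gamma: 4>2, Delta: -4>-8.
s4 strictly beats every other strategy against every opponent action, so it is strictly dominant.

s4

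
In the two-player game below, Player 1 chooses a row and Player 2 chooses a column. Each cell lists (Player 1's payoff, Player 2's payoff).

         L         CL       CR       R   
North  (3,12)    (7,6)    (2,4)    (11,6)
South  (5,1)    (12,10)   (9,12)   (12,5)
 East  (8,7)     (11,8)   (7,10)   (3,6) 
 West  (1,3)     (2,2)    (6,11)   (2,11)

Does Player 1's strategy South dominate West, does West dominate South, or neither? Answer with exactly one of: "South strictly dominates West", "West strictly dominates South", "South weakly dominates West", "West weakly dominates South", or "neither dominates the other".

South's payoffs vs West's, by Player 2's action — L: 5>1, CL: 12>2, CR: 9>6, R: 12>2.
Every comparison favours South, so South strictly dominates West.

South strictly dominates West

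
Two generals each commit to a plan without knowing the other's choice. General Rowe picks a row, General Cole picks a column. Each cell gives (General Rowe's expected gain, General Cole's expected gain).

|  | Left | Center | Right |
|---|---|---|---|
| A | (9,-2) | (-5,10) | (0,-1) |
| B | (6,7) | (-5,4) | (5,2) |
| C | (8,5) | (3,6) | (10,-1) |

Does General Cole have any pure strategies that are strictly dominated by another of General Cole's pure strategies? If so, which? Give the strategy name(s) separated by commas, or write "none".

Left: no other strategy beats it everywhere (Center at B (7>4); Right at B (7>2)).
Center is not dominated — it holds its own against Left at A (10>-2); Right at A (10>-1).
Right: dominated, since Center does at least as well everywhere (A: 10>-1, B: 4>2, C: 6>-1).

Right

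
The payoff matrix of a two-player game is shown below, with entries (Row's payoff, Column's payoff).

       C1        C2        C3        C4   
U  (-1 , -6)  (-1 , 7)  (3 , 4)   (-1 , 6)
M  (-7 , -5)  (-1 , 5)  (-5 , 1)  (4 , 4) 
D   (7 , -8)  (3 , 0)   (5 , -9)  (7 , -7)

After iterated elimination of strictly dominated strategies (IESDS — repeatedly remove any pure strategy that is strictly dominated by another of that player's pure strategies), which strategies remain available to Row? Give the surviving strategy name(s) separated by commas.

Row's strategy U is strictly dominated by D (C1: 7>-1, C2: 3>-1, C3: 5>3, C4: 7>-1) and is removed.
Row M is eliminated: D beats it against every remaining column (C1: 7>-7, C2: 3>-1, C3: 5>-5, C4: 7>4).
Column C1 is eliminated: C2 beats it against every remaining row (D: 0>-8).
Column C3 is eliminated: C2 beats it against every remaining row (D: 0>-9).
For Column, C2 strictly dominates C4 on the remaining rows (D: 0>-7); eliminate C4.
Among the remaining strategies, none is strictly dominated by another pure strategy of the same player, so the elimination stops.
Surviving strategies — Row: {D}; Column: {C2}.

D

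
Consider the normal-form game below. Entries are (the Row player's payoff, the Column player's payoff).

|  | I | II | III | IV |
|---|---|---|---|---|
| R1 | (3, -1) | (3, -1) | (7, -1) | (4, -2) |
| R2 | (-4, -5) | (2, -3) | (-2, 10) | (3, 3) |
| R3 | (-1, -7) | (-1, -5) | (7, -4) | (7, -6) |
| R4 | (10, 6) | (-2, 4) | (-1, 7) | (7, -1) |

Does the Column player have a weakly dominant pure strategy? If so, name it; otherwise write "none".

III vs I: R1: -1=-1, R2: 10>-5, R3: -4>-7, R4: 7>6.
III vs II: R1: -1=-1, R2: 10>-3, R3: -4>-5, R4: 7>4.
III vs IV: R1: -1>-2, R2: 10>3, R3: -4>-6, R4: 7>-1.
III is at least as good as every other strategy against every opponent action, so it is weakly dominant.

III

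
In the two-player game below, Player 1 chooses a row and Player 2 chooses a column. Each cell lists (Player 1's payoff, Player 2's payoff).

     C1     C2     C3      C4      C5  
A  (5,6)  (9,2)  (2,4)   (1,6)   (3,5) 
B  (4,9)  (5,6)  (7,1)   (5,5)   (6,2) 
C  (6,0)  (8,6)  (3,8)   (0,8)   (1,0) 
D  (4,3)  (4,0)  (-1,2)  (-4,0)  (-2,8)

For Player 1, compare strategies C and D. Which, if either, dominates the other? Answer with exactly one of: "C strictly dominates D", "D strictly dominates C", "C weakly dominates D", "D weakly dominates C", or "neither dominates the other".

C strictly dominates D

Compare C to D across every action of Player 2: C1: 6>4, C2: 8>4, C3: 3>-1, C4: 0>-4, C5: 1>-2.
C gives a strictly higher payoff against every action of Player 2, so C strictly dominates D.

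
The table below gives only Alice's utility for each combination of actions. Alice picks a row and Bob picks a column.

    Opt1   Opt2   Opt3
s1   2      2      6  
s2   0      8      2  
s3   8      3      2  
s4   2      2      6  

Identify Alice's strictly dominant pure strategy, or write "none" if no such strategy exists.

s1 fails to dominate s2 at Opt2 (2<8).
s2 fails to dominate s1 at Opt1 (0<2).
s3 fails to dominate s1 at Opt3 (2<6).
s4 fails to dominate s1 at Opt1 (2=2).
No single strategy dominates all the others.

none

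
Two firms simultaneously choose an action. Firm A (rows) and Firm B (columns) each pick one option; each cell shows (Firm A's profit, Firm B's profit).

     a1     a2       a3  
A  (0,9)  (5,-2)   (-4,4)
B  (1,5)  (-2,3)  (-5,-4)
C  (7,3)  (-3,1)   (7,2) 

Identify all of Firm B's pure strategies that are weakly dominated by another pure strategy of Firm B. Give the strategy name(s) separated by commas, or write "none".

a1: no other strategy beats it everywhere (a2 at A (9>-2); a3 at A (9>4)).
a1 weakly dominates a2 — A: 9>-2, B: 5>3, C: 3>1.
a1 weakly dominates a3 — A: 9>4, B: 5>-4, C: 3>2.

a2, a3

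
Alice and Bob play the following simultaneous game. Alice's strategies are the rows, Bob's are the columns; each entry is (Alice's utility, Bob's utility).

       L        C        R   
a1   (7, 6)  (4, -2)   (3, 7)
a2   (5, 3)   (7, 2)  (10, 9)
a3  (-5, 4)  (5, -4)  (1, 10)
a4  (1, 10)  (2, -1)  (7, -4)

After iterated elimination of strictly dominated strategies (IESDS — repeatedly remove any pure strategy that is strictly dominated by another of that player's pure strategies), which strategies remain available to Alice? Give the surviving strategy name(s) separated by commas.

a2

Alice's strategy a3 is strictly dominated by a2 (L: 5>-5, C: 7>5, R: 10>1) and is removed.
Row a4 is eliminated: a2 beats it against every remaining column (L: 5>1, C: 7>2, R: 10>7).
Column L is eliminated: R beats it against every remaining row (a1: 7>6, a2: 9>3).
Row a1 is eliminated: a2 beats it against every remaining column (C: 7>4, R: 10>3).
Bob's strategy C is strictly dominated by R (a2: 9>2) and is removed.
Among the remaining strategies, none is strictly dominated by another pure strategy of the same player, so the elimination stops.
Surviving strategies — Alice: {a2}; Bob: {R}.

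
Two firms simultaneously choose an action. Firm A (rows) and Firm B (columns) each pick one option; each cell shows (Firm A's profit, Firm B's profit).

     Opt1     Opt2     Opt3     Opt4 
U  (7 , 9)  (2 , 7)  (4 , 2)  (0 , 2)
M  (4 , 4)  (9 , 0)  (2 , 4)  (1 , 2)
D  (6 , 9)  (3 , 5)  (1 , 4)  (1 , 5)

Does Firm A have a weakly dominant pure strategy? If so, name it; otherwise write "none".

U fails to dominate M at Opt2 (2<9).
M fails to dominate U at Opt1 (4<7).
D fails to dominate U at Opt1 (6<7).
No single strategy dominates all the others.

none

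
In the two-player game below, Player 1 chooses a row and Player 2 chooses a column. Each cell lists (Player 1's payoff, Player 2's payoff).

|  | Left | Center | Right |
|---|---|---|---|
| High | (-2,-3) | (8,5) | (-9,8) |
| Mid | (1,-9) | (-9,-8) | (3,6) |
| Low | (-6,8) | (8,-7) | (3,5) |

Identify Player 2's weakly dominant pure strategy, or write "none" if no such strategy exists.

Left fails to dominate Center at High (-3<5).
Center fails to dominate Left at Low (-7<8).
Right fails to dominate Left at Low (5<8).
No single strategy dominates all the others.

none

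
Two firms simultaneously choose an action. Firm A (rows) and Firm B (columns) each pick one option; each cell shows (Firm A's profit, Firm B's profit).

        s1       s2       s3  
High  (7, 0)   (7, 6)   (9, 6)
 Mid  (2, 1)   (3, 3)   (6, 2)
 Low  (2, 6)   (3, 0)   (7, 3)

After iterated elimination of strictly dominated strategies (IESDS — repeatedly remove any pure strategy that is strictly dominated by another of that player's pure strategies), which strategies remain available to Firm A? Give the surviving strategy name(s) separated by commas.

Firm A's strategy Mid is strictly dominated by High (s1: 7>2, s2: 7>3, s3: 9>6) and is removed.
Row Low is eliminated: High beats it against every remaining column (s1: 7>2, s2: 7>3, s3: 9>7).
Column s1 is eliminated: s2 beats it against every remaining row (High: 6>0).
Among the remaining strategies, none is strictly dominated by another pure strategy of the same player, so the elimination stops.
Surviving strategies — Firm A: {High}; Firm B: {s2, s3}.

High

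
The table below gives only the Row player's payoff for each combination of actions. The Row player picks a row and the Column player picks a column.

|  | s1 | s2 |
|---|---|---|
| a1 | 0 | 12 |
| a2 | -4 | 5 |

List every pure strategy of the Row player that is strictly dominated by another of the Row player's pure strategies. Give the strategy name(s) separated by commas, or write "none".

a2

a1: no other strategy beats it everywhere (a2 at s1 (0>-4)).
a2 is strictly dominated by a1 (s1: 0>-4, s2: 12>5).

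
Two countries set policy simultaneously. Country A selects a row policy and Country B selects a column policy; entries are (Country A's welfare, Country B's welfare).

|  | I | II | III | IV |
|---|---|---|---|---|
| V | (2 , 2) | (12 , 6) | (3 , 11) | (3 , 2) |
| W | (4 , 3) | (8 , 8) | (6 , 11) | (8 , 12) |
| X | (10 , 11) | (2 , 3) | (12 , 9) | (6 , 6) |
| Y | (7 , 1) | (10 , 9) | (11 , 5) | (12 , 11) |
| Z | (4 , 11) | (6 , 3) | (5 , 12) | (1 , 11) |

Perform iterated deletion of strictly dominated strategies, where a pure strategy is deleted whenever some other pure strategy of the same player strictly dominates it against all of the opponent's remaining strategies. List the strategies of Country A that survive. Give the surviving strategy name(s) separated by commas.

Row W is eliminated: Y beats it against every remaining column (I: 7>4, II: 10>8, III: 11>6, IV: 12>8).
Country A's strategy Z is strictly dominated by Y (I: 7>4, II: 10>6, III: 11>5, IV: 12>1) and is removed.
Among the remaining strategies, none is strictly dominated by another pure strategy of the same player, so the elimination stops.
Surviving strategies — Country A: {V, X, Y}; Country B: {I, II, III, IV}.

V, X, Y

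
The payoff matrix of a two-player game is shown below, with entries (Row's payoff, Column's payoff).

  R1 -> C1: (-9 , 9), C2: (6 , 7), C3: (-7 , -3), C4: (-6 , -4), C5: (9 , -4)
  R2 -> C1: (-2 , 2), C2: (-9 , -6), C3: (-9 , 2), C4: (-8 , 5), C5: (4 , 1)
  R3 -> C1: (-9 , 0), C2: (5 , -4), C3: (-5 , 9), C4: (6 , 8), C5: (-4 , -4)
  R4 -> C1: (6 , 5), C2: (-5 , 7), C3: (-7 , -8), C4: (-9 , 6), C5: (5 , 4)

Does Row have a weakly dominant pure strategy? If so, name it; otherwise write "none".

R1 fails to dominate R2 at C1 (-9<-2).
R2 fails to dominate R1 at C2 (-9<6).
R3 fails to dominate R1 at C2 (5<6).
R4 fails to dominate R1 at C2 (-5<6).
No single strategy dominates all the others.

none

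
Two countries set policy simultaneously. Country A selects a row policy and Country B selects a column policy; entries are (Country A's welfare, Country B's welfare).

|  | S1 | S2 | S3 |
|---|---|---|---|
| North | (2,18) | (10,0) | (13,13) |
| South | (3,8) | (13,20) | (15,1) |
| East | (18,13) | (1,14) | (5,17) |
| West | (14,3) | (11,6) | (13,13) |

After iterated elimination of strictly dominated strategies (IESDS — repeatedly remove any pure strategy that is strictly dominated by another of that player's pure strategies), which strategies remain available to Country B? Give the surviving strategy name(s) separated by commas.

S2

For Country A, South strictly dominates North on the remaining columns (S1: 3>2, S2: 13>10, S3: 15>13); eliminate North.
Country B's strategy S1 is strictly dominated by S2 (South: 20>8, East: 14>13, West: 6>3) and is removed.
Country A's strategy East is strictly dominated by South (S2: 13>1, S3: 15>5) and is removed.
For Country A, South strictly dominates West on the remaining columns (S2: 13>11, S3: 15>13); eliminate West.
Column S3 is eliminated: S2 beats it against every remaining row (South: 20>1).
Among the remaining strategies, none is strictly dominated by another pure strategy of the same player, so the elimination stops.
Surviving strategies — Country A: {South}; Country B: {S2}.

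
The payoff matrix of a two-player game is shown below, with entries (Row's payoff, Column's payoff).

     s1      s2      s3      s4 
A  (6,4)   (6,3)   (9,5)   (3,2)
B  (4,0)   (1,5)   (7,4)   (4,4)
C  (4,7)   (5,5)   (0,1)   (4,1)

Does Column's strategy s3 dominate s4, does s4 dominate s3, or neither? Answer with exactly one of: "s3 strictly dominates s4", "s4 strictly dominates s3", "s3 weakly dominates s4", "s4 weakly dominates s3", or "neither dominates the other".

s3 weakly dominates s4

s3's payoffs vs s4's, by Row's action — A: 5>2, B: 4=4, C: 1=1.
s3 is at least as good everywhere and strictly better somewhere (tied only at B, C), so s3 weakly but not strictly dominates s4.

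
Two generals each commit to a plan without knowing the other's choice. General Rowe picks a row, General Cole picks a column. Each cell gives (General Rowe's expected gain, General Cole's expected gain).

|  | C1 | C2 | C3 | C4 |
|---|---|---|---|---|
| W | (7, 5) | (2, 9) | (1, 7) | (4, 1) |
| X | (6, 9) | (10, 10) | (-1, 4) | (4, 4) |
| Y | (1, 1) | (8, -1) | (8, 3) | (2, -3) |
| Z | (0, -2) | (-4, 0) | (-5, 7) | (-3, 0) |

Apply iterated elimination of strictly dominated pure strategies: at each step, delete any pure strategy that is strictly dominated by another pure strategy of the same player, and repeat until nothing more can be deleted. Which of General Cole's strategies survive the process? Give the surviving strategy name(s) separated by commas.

For General Rowe, W strictly dominates Z on the remaining columns (C1: 7>0, C2: 2>-4, C3: 1>-5, C4: 4>-3); eliminate Z.
Column C4 is eliminated: C1 beats it against every remaining row (W: 5>1, X: 9>4, Y: 1>-3).
Among the remaining strategies, none is strictly dominated by another pure strategy of the same player, so the elimination stops.
Surviving strategies — General Rowe: {W, X, Y}; General Cole: {C1, C2, C3}.

C1, C2, C3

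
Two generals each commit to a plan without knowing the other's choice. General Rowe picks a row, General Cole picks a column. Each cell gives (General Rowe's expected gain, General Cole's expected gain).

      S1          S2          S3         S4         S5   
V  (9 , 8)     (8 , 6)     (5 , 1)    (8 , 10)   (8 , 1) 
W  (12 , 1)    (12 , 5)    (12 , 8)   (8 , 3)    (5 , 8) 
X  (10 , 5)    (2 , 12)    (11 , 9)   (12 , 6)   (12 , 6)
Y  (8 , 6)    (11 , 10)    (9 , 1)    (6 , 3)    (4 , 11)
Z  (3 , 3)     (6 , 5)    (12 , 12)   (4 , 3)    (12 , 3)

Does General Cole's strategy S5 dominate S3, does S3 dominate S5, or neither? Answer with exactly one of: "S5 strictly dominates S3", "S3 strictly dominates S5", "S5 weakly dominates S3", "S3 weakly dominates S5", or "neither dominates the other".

S5's payoffs vs S3's, by General Rowe's action — V: 1=1, W: 8=8, X: 6<9, Y: 11>1, Z: 3<12.
S5 does better at Y but worse at X, Z; neither strategy dominates the other.

neither dominates the other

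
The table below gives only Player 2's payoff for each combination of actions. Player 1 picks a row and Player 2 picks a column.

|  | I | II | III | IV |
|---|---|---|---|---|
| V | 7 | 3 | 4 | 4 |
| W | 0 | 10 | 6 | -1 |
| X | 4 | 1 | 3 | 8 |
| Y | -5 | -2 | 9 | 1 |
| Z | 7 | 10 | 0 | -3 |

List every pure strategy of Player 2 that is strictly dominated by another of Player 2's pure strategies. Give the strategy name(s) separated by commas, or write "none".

I is not dominated — it holds its own against II at V (7>3); III at V (7>4); IV at V (7>4).
II: no other strategy beats it everywhere (I at W (10>0); III at W (10>6); IV at W (10>-1)).
III: no other strategy beats it everywhere (I at W (6>0); II at V (4>3); IV at V (4=4)).
IV: no other strategy beats it everywhere (I at X (8>4); II at V (4>3); III at V (4=4)).

none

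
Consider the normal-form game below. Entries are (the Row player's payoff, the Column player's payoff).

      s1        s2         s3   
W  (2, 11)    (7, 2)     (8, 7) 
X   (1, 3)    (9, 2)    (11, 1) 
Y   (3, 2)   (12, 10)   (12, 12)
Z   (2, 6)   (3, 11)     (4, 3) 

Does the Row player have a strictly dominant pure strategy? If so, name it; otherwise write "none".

Y vs W: s1: 3>2, s2: 12>7, s3: 12>8.
Y vs X: s1: 3>1, s2: 12>9, s3: 12>11.
Y vs Z: s1: 3>2, s2: 12>3, s3: 12>4.
Y strictly beats every other strategy against every opponent action, so it is strictly dominant.

Y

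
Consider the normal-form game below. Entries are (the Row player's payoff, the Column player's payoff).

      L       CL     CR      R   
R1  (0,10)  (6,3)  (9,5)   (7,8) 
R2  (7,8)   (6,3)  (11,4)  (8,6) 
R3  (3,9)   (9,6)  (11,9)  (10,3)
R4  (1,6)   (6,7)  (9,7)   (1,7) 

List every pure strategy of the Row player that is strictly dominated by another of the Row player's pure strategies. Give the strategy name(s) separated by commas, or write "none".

R1, R4

R3 strictly dominates R1 — L: 3>0, CL: 9>6, CR: 11>9, R: 10>7.
R2: no other strategy beats it everywhere (R1 at L (7>0); R3 at L (7>3); R4 at L (7>1)).
R3: no other strategy beats it everywhere (R1 at L (3>0); R2 at CL (9>6); R4 at L (3>1)).
R4 is strictly dominated by R3 (L: 3>1, CL: 9>6, CR: 11>9, R: 10>1).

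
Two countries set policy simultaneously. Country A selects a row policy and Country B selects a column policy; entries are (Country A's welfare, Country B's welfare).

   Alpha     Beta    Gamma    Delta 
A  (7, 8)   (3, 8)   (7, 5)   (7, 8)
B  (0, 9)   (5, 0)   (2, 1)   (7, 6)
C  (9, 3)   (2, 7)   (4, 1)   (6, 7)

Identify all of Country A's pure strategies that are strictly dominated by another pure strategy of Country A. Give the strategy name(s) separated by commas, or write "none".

none

Nothing dominates A: B at Alpha (7>0); C at Beta (3>2).
B is not dominated — it holds its own against A at Beta (5>3); C at Beta (5>2).
C: no other strategy beats it everywhere (A at Alpha (9>7); B at Alpha (9>0)).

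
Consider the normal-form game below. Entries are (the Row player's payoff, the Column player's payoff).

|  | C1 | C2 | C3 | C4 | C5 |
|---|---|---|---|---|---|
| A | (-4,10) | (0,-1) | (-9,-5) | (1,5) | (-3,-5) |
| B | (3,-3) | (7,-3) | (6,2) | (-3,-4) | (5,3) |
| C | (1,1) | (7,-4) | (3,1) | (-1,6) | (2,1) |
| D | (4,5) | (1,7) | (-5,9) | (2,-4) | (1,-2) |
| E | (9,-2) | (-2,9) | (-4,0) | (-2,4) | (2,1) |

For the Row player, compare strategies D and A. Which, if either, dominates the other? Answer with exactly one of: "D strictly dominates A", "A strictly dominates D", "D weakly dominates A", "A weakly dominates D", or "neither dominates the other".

Compare D to A across each choice by the Column player: C1: 4>-4, C2: 1>0, C3: -5>-9, C4: 2>1, C5: 1>-3.
Every comparison favours D, so D strictly dominates A.

D strictly dominates A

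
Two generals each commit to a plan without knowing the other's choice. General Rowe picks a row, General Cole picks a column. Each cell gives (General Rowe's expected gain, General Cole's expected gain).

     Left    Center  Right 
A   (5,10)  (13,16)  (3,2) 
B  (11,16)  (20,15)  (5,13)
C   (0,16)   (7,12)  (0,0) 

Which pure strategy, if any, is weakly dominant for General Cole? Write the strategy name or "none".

none

Left fails to dominate Center at A (10<16).
Center fails to dominate Left at B (15<16).
Right fails to dominate Left at A (2<10).
No single strategy dominates all the others.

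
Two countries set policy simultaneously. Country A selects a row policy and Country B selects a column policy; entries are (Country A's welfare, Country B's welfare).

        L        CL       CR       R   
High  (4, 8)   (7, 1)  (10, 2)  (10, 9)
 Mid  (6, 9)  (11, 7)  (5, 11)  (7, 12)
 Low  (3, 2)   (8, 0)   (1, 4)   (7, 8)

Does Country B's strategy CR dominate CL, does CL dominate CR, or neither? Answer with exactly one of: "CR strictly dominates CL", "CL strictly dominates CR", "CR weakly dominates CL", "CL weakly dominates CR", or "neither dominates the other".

CR strictly dominates CL

Compare CR to CL across each opponent action: High: 2>1, Mid: 11>7, Low: 4>0.
CR gives a strictly higher payoff against each opponent action, so CR strictly dominates CL.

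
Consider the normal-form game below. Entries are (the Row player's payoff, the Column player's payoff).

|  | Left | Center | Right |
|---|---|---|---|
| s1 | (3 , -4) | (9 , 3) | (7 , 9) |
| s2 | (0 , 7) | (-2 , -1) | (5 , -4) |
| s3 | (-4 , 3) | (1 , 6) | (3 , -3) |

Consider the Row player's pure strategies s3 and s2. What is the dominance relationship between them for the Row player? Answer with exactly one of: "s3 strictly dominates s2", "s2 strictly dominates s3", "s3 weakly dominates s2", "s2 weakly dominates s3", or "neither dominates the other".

neither dominates the other

s3's payoffs vs s2's, by the Column player's action — Left: -4<0, Center: 1>-2, Right: 3<5.
s3 does better at Center but worse at Left, Right; neither strategy dominates the other.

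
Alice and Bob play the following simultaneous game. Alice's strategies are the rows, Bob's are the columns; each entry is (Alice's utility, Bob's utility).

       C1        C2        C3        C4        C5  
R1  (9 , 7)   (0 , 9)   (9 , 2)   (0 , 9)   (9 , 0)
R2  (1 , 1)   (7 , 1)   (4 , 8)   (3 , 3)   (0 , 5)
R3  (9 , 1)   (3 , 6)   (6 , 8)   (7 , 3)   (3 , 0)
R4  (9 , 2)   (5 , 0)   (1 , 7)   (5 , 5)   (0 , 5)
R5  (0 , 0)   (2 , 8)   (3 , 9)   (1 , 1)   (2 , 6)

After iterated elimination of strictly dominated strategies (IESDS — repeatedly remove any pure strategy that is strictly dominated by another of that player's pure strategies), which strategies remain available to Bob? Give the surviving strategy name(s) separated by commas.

For Alice, R3 strictly dominates R5 on the remaining columns (C1: 9>0, C2: 3>2, C3: 6>3, C4: 7>1, C5: 3>2); eliminate R5.
Bob's strategy C1 is strictly dominated by C4 (R1: 9>7, R2: 3>1, R3: 3>1, R4: 5>2) and is removed.
For Bob, C3 strictly dominates C5 on the remaining rows (R1: 2>0, R2: 8>5, R3: 8>0, R4: 7>5); eliminate C5.
Among the remaining strategies, none is strictly dominated by another pure strategy of the same player, so the elimination stops.
Surviving strategies — Alice: {R1, R2, R3, R4}; Bob: {C2, C3, C4}.

C2, C3, C4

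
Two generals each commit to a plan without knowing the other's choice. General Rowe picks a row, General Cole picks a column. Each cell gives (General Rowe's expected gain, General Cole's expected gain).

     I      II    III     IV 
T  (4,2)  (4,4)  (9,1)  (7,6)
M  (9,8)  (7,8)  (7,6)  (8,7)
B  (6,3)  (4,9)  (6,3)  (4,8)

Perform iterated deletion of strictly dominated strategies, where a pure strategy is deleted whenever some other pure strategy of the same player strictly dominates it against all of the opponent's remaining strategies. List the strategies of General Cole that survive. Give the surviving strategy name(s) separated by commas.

General Rowe's strategy B is strictly dominated by M (I: 9>6, II: 7>4, III: 7>6, IV: 8>4) and is removed.
General Cole's strategy III is strictly dominated by I (T: 2>1, M: 8>6) and is removed.
Row T is eliminated: M beats it against every remaining column (I: 9>4, II: 7>4, IV: 8>7).
Column IV is eliminated: I beats it against every remaining row (M: 8>7).
Among the remaining strategies, none is strictly dominated by another pure strategy of the same player, so the elimination stops.
Surviving strategies — General Rowe: {M}; General Cole: {I, II}.

I, II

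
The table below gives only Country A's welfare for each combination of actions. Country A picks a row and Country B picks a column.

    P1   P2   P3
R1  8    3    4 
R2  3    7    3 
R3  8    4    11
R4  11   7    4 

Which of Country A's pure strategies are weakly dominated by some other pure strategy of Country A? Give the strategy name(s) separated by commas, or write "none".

R1, R2

R1 is weakly dominated by R3 (P1: 8=8, P2: 4>3, P3: 11>4).
R2 is weakly dominated by R4 (P1: 11>3, P2: 7=7, P3: 4>3).
R3 is not dominated — it holds its own against R1 at P2 (4>3); R2 at P1 (8>3); R4 at P3 (11>4).
Nothing dominates R4: R1 at P1 (11>8); R2 at P1 (11>3); R3 at P1 (11>8).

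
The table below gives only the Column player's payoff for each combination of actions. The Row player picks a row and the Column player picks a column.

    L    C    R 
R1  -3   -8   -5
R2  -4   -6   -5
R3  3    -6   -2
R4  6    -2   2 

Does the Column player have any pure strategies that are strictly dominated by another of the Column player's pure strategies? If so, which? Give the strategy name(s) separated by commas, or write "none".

C, R

Nothing dominates L: C at R1 (-3>-8); R at R1 (-3>-5).
C is strictly dominated by L (R1: -3>-8, R2: -4>-6, R3: 3>-6, R4: 6>-2).
R: dominated, since L does at least as well everywhere (R1: -3>-5, R2: -4>-5, R3: 3>-2, R4: 6>2).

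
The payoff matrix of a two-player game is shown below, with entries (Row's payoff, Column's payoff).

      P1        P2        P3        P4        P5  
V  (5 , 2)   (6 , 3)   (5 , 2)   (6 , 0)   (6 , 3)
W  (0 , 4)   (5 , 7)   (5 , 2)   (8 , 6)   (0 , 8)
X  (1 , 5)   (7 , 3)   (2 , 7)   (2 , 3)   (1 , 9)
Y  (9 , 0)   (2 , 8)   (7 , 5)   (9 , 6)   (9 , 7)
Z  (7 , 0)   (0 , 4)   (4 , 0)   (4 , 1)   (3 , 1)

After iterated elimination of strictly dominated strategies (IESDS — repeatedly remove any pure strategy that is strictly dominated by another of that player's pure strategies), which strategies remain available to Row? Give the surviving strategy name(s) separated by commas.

For Row, Y strictly dominates Z on the remaining columns (P1: 9>7, P2: 2>0, P3: 7>4, P4: 9>4, P5: 9>3); eliminate Z.
Column's strategy P1 is strictly dominated by P5 (V: 3>2, W: 8>4, X: 9>5, Y: 7>0) and is removed.
For Column, P5 strictly dominates P3 on the remaining rows (V: 3>2, W: 8>2, X: 9>7, Y: 7>5); eliminate P3.
For Column, P5 strictly dominates P4 on the remaining rows (V: 3>0, W: 8>6, X: 9>3, Y: 7>6); eliminate P4.
For Row, V strictly dominates W on the remaining columns (P2: 6>5, P5: 6>0); eliminate W.
Among the remaining strategies, none is strictly dominated by another pure strategy of the same player, so the elimination stops.
Surviving strategies — Row: {V, X, Y}; Column: {P2, P5}.

V, X, Y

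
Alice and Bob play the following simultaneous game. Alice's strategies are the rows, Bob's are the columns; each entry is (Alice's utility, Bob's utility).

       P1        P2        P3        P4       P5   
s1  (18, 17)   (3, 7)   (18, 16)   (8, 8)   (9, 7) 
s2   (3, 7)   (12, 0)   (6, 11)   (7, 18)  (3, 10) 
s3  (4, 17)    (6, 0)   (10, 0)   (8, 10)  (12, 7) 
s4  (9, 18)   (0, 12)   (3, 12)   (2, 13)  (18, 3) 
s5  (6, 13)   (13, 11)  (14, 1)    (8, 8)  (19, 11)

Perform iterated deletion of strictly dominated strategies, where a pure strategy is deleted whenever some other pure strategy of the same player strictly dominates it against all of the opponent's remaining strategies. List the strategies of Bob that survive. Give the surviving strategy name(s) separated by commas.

P1

Alice's strategy s2 is strictly dominated by s5 (P1: 6>3, P2: 13>12, P3: 14>6, P4: 8>7, P5: 19>3) and is removed.
Bob's strategy P2 is strictly dominated by P1 (s1: 17>7, s3: 17>0, s4: 18>12, s5: 13>11) and is removed.
Bob's strategy P3 is strictly dominated by P1 (s1: 17>16, s3: 17>0, s4: 18>12, s5: 13>1) and is removed.
For Bob, P1 strictly dominates P4 on the remaining rows (s1: 17>8, s3: 17>10, s4: 18>13, s5: 13>8); eliminate P4.
For Alice, s4 strictly dominates s3 on the remaining columns (P1: 9>4, P5: 18>12); eliminate s3.
Bob's strategy P5 is strictly dominated by P1 (s1: 17>7, s4: 18>3, s5: 13>11) and is removed.
Row s4 is eliminated: s1 beats it against every remaining column (P1: 18>9).
Row s5 is eliminated: s1 beats it against every remaining column (P1: 18>6).
Among the remaining strategies, none is strictly dominated by another pure strategy of the same player, so the elimination stops.
Surviving strategies — Alice: {s1}; Bob: {P1}.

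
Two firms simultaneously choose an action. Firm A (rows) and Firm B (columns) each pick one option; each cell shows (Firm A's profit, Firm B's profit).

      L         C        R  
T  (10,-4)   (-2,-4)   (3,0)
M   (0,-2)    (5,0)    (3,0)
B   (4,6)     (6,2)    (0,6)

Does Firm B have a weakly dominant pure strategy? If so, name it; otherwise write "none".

R vs L: T: 0>-4, M: 0>-2, B: 6=6.
R vs C: T: 0>-4, M: 0=0, B: 6>2.
R is at least as good as every other strategy against every opponent action, so it is weakly dominant.

R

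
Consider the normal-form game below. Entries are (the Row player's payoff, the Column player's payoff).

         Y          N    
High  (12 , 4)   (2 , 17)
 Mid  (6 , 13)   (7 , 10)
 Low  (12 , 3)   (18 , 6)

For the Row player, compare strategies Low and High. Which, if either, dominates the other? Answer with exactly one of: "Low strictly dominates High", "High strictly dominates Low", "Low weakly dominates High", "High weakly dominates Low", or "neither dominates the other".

Low weakly dominates High

Low's payoffs vs High's, by the Column player's action — Y: 12=12, N: 18>2.
Low is at least as good everywhere and strictly better somewhere (tied only at Y), so Low weakly but not strictly dominates High.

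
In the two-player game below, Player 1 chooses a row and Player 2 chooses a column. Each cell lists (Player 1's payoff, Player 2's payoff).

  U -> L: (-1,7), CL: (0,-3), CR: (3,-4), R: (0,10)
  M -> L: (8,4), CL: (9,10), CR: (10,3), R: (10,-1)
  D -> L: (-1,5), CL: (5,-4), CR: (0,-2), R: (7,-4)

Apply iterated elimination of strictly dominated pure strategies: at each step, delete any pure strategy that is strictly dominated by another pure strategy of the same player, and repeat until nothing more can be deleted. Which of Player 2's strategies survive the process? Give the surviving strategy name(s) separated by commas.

CL

For Player 1, M strictly dominates U on the remaining columns (L: 8>-1, CL: 9>0, CR: 10>3, R: 10>0); eliminate U.
Row D is eliminated: M beats it against every remaining column (L: 8>-1, CL: 9>5, CR: 10>0, R: 10>7).
Column L is eliminated: CL beats it against every remaining row (M: 10>4).
Column CR is eliminated: CL beats it against every remaining row (M: 10>3).
Column R is eliminated: CL beats it against every remaining row (M: 10>-1).
Among the remaining strategies, none is strictly dominated by another pure strategy of the same player, so the elimination stops.
Surviving strategies — Player 1: {M}; Player 2: {CL}.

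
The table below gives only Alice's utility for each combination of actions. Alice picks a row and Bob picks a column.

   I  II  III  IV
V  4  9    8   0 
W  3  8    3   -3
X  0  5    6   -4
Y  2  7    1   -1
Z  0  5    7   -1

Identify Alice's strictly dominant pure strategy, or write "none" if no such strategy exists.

V

V vs W: I: 4>3, II: 9>8, III: 8>3, IV: 0>-3.
V vs X: I: 4>0, II: 9>5, III: 8>6, IV: 0>-4.
V vs Y: I: 4>2, II: 9>7, III: 8>1, IV: 0>-1.
V vs Z: I: 4>0, II: 9>5, III: 8>7, IV: 0>-1.
V strictly beats every other strategy against every opponent action, so it is strictly dominant.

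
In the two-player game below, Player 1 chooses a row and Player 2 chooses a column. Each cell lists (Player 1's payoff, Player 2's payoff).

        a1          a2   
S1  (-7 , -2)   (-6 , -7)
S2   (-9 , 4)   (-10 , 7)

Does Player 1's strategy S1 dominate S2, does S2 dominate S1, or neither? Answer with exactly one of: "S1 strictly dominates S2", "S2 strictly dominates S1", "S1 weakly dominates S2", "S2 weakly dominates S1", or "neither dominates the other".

S1 strictly dominates S2

S1's payoffs vs S2's, by Player 2's action — a1: -7>-9, a2: -6>-10.
Every comparison favours S1, so S1 strictly dominates S2.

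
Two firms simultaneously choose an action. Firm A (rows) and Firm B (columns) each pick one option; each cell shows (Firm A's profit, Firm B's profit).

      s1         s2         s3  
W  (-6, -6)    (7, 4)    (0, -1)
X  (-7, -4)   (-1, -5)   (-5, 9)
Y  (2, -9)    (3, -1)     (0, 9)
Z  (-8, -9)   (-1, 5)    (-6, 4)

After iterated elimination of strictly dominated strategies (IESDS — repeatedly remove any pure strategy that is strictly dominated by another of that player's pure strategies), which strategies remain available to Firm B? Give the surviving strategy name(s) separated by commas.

Row X is eliminated: W beats it against every remaining column (s1: -6>-7, s2: 7>-1, s3: 0>-5).
Row Z is eliminated: W beats it against every remaining column (s1: -6>-8, s2: 7>-1, s3: 0>-6).
For Firm B, s2 strictly dominates s1 on the remaining rows (W: 4>-6, Y: -1>-9); eliminate s1.
Among the remaining strategies, none is strictly dominated by another pure strategy of the same player, so the elimination stops.
Surviving strategies — Firm A: {W, Y}; Firm B: {s2, s3}.

s2, s3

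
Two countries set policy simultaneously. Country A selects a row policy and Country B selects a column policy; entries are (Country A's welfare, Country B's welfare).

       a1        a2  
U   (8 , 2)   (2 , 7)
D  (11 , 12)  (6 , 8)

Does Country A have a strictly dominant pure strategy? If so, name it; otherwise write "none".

D

D vs U: a1: 11>8, a2: 6>2.
D strictly beats every other strategy against every opponent action, so it is strictly dominant.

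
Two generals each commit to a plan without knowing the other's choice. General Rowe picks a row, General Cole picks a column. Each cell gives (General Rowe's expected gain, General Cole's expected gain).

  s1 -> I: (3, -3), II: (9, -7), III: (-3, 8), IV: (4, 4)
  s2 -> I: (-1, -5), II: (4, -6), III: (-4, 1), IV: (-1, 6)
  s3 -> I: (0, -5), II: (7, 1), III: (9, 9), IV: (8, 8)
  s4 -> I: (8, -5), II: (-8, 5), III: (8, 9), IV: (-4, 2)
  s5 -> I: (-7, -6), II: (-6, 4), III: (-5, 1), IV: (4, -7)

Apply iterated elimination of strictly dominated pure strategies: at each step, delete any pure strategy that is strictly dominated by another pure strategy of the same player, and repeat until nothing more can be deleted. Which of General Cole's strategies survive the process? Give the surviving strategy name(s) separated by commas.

III

For General Rowe, s1 strictly dominates s2 on the remaining columns (I: 3>-1, II: 9>4, III: -3>-4, IV: 4>-1); eliminate s2.
General Rowe's strategy s5 is strictly dominated by s3 (I: 0>-7, II: 7>-6, III: 9>-5, IV: 8>4) and is removed.
Column I is eliminated: III beats it against every remaining row (s1: 8>-3, s3: 9>-5, s4: 9>-5).
For General Rowe, s3 strictly dominates s4 on the remaining columns (II: 7>-8, III: 9>8, IV: 8>-4); eliminate s4.
For General Cole, III strictly dominates II on the remaining rows (s1: 8>-7, s3: 9>1); eliminate II.
Row s1 is eliminated: s3 beats it against every remaining column (III: 9>-3, IV: 8>4).
General Cole's strategy IV is strictly dominated by III (s3: 9>8) and is removed.
Among the remaining strategies, none is strictly dominated by another pure strategy of the same player, so the elimination stops.
Surviving strategies — General Rowe: {s3}; General Cole: {III}.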